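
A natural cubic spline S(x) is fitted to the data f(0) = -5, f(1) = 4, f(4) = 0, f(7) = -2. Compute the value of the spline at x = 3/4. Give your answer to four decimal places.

2.2252

Write M_i for S''(x_i). With h_i = 1, 3, 3 and divided differences Δ_i = 9, -4/3, -2/3, the continuity of S' gives the tridiagonal system
  1·M_0 + 8·M_1 + 3·M_2 = 6(Δ_1 - Δ_0) = -62
  3·M_1 + 12·M_2 + 3·M_3 = 6(Δ_2 - Δ_1) = 4
Natural end conditions: M_0 = M_3 = 0.
Forward elimination and back-substitution give M_0 = 0, M_1 = -252/29, M_2 = 218/87, M_3 = 0.
On [0, 1], S(x) = -5 + 303/29·x + 0·x² - 42/29·x³.
With x = 3/4: S(3/4) = 2065/928.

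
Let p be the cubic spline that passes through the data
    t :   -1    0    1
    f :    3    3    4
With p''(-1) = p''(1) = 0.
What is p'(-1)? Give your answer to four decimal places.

With m_i denoting the second derivative at x_i, h_i = 1, 1, and Δ_i = (y_(i+1) − y_i)/h_i = 0, 1:
  1·m_0 + 4·m_1 + 1·m_2 = 6(Δ_1 - Δ_0) = 6
Natural end conditions: m_0 = m_2 = 0.
Forward elimination and back-substitution give m_0 = 0, m_1 = 3/2, m_2 = 0.
On [-1, 0], p'(t) = b_0 + 2c_0·(t + 1) + 3d_0·(t + 1)² with b_0 = Δ_0 - h_0(2m_0 + m_1)/6 = -1/4, c_0 = m_0/2 = 0, d_0 = (m_1 - m_0)/(6h_0) = 1/4. So p'(-1) = -1/4.

-0.2500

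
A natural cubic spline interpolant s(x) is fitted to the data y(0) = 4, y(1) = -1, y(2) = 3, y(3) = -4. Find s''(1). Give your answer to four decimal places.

18.8000

Let σ_i = s''(x_i). Step sizes h_i = 1, 1, 1; slopes of the chords Δ_i = (y_(i+1) - y_i)/h_i = -5, 4, -7.
  1·σ_0 + 4·σ_1 + 1·σ_2 = 6(Δ_1 - Δ_0) = 54
  1·σ_1 + 4·σ_2 + 1·σ_3 = 6(Δ_2 - Δ_1) = -66
Natural end conditions: σ_0 = σ_3 = 0.
Forward elimination and back-substitution give σ_0 = 0, σ_1 = 94/5, σ_2 = -106/5, σ_3 = 0.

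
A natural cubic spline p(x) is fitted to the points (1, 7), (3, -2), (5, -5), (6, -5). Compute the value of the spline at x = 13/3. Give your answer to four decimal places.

Put M_i = p'' at the i-th knot. Here h = (2, 2, 1) and Δ = (-9/2, -3/2, 0), so the interior equations h_(i-1)·M_(i-1) + 2(h_(i-1)+h_i)·M_i + h_i·M_(i+1) = 6(Δ_i − Δ_(i-1)) read
  2·M_0 + 8·M_1 + 2·M_2 = 6(Δ_1 - Δ_0) = 18
  2·M_1 + 6·M_2 + 1·M_3 = 6(Δ_2 - Δ_1) = 9
Natural end conditions: M_0 = M_3 = 0.
Hence M_0 = 0, M_1 = 45/22, M_2 = 9/11, M_3 = 0.
On [3, 5], p(x) = -2 - 69/22·(x - 3) + 45/44·(x - 3)² - 9/88·(x - 3)³.
With (x - 3) = 4/3: p(13/3) = -152/33.

-4.6061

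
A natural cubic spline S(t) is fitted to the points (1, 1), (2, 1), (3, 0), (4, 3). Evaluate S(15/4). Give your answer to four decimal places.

Let σ_i = S''(x_i). Step sizes h_i = 1, 1, 1; slopes of the chords Δ_i = (y_(i+1) - y_i)/h_i = 0, -1, 3.
  1·σ_0 + 4·σ_1 + 1·σ_2 = 6(Δ_1 - Δ_0) = -6
  1·σ_1 + 4·σ_2 + 1·σ_3 = 6(Δ_2 - Δ_1) = 24
Natural end conditions: σ_0 = σ_3 = 0.
Solving: σ_0 = 0, σ_1 = -16/5, σ_2 = 34/5, σ_3 = 0.
On [3, 4], S(t) = 0 + 11/15·(t - 3) + 17/5·(t - 3)² - 17/15·(t - 3)³.
With (t - 3) = 3/4: S(15/4) = 127/64.

1.9844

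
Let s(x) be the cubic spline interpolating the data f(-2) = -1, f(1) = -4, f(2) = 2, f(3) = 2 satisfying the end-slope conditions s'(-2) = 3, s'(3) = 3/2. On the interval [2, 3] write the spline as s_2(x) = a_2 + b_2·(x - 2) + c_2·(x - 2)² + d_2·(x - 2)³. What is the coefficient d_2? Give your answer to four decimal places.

With M_i denoting the second derivative at x_i, h_i = 3, 1, 1, and Δ_i = (y_(i+1) − y_i)/h_i = -1, 6, 0:
  3·M_0 + 8·M_1 + 1·M_2 = 6(Δ_1 - Δ_0) = 42
  1·M_1 + 4·M_2 + 1·M_3 = 6(Δ_2 - Δ_1) = -36
Clamped end conditions give two more equations: 2h_0·M_0 + h_0·M_1 = 6(Δ_0 - s'(-2)) = -24 and h_2·M_2 + 2h_2·M_3 = 6(s'(3) - Δ_2) = 9.
Solving the tridiagonal system: M_0 = -269/29, M_1 = 306/29, M_2 = -423/29, M_3 = 342/29.
On [2, 3], with s_2(x) = a_2 + b_2·(x - 2) + c_2·(x - 2)² + d_2·(x - 2)³: c_2 = M_2/2 = -423/58, d_2 = (M_3 - M_2)/(6h_2) = 255/58, b_2 = Δ_2 - h_2(2M_2 + M_3)/6 = 84/29.

4.3966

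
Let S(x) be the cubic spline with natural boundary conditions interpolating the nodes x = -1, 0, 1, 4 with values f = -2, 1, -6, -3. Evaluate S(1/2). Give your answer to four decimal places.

-1.9435

With M_i denoting the second derivative at x_i, h_i = 1, 1, 3, and Δ_i = (y_(i+1) − y_i)/h_i = 3, -7, 1:
  1·M_0 + 4·M_1 + 1·M_2 = 6(Δ_1 - Δ_0) = -60
  1·M_1 + 8·M_2 + 3·M_3 = 6(Δ_2 - Δ_1) = 48
Natural end conditions: M_0 = M_3 = 0.
Solving the tridiagonal system: M_0 = 0, M_1 = -528/31, M_2 = 252/31, M_3 = 0.
On [0, 1], S(x) = 1 - 83/31·x - 264/31·x² + 130/31·x³.
With x = 1/2: S(1/2) = -241/124.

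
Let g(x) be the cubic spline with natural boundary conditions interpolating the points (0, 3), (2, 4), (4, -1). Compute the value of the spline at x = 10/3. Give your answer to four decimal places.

Let m_i = g''(x_i). Step sizes h_i = 2, 2; slopes of the chords Δ_i = (y_(i+1) - y_i)/h_i = 1/2, -5/2.
  2·m_0 + 8·m_1 + 2·m_2 = 6(Δ_1 - Δ_0) = -18
Natural end conditions: m_0 = m_2 = 0.
Forward elimination and back-substitution give m_0 = 0, m_1 = -9/4, m_2 = 0.
On [2, 4], g(x) = 4 - 1·(x - 2) - 9/8·(x - 2)² + 3/16·(x - 2)³.
With (x - 2) = 4/3: g(10/3) = 10/9.

1.1111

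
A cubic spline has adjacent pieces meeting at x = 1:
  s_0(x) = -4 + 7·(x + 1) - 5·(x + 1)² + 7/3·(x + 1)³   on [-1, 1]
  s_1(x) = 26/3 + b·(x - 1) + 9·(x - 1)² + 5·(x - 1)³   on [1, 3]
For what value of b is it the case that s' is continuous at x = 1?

s_0'(x) = 7 - 10·(x + 1) + 7·(x + 1)², so s_0'(1) = 15. On the right, s_1'(1) = b, so b = 15.

15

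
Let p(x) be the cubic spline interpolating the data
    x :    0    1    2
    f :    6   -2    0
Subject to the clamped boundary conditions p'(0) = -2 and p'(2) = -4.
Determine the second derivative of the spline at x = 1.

Let M_i = p''(x_i). Step sizes h_i = 1, 1; slopes of the chords Δ_i = (y_(i+1) - y_i)/h_i = -8, 2.
  1·M_0 + 4·M_1 + 1·M_2 = 6(Δ_1 - Δ_0) = 60
Clamped end conditions give two more equations: 2h_0·M_0 + h_0·M_1 = 6(Δ_0 - p'(0)) = -36 and h_1·M_1 + 2h_1·M_2 = 6(p'(2) - Δ_1) = -36.
Solving the tridiagonal system: M_0 = -34, M_1 = 32, M_2 = -34.

32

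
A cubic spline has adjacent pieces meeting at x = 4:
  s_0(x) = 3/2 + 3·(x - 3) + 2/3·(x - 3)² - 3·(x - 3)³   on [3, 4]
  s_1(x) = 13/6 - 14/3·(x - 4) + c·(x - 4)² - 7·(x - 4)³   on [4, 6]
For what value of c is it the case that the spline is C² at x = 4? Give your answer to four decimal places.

-8.3333

s_0''(x) = 4/3 - 18·(x - 3), so s_0''(4) = -50/3. On the right, s_1''(4) = 2c, so c = -25/3.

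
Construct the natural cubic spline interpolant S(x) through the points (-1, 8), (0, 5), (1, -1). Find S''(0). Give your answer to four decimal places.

-4.5000

Write m_i for S''(x_i). With h_i = 1, 1 and divided differences Δ_i = -3, -6, the continuity of S' gives the tridiagonal system
  1·m_0 + 4·m_1 + 1·m_2 = 6(Δ_1 - Δ_0) = -18
Natural end conditions: m_0 = m_2 = 0.
Hence m_0 = 0, m_1 = -9/2, m_2 = 0.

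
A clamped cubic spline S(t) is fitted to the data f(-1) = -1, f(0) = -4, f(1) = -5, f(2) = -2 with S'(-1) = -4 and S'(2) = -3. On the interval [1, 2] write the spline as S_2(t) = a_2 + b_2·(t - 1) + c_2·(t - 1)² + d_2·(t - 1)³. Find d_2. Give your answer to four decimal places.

-6.0667

With M_i denoting the second derivative at x_i, h_i = 1, 1, 1, and Δ_i = (y_(i+1) − y_i)/h_i = -3, -1, 3:
  1·M_0 + 4·M_1 + 1·M_2 = 6(Δ_1 - Δ_0) = 12
  1·M_1 + 4·M_2 + 1·M_3 = 6(Δ_2 - Δ_1) = 24
Clamped end conditions give two more equations: 2h_0·M_0 + h_0·M_1 = 6(Δ_0 - S'(-1)) = 6 and h_2·M_2 + 2h_2·M_3 = 6(S'(2) - Δ_2) = -36.
Solving the tridiagonal system: M_0 = 52/15, M_1 = -14/15, M_2 = 184/15, M_3 = -362/15.
On [1, 2], with S_2(t) = a_2 + b_2·(t - 1) + c_2·(t - 1)² + d_2·(t - 1)³: c_2 = M_2/2 = 92/15, d_2 = (M_3 - M_2)/(6h_2) = -91/15, b_2 = Δ_2 - h_2(2M_2 + M_3)/6 = 44/15.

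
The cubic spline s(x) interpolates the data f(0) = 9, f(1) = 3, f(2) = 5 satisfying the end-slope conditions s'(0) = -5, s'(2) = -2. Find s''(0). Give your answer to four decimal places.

Write M_i for s''(x_i). With h_i = 1, 1 and divided differences Δ_i = -6, 2, the continuity of s' gives the tridiagonal system
  1·M_0 + 4·M_1 + 1·M_2 = 6(Δ_1 - Δ_0) = 48
Clamped end conditions give two more equations: 2h_0·M_0 + h_0·M_1 = 6(Δ_0 - s'(0)) = -6 and h_1·M_1 + 2h_1·M_2 = 6(s'(2) - Δ_1) = -24.
Solving: M_0 = -27/2, M_1 = 21, M_2 = -45/2.

-13.5000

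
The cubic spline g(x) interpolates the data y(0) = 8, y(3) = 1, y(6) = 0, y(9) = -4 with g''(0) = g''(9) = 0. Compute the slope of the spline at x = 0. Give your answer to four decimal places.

-2.9333

With m_i denoting the second derivative at x_i, h_i = 3, 3, 3, and Δ_i = (y_(i+1) − y_i)/h_i = -7/3, -1/3, -4/3:
  3·m_0 + 12·m_1 + 3·m_2 = 6(Δ_1 - Δ_0) = 12
  3·m_1 + 12·m_2 + 3·m_3 = 6(Δ_2 - Δ_1) = -6
Natural end conditions: m_0 = m_3 = 0.
Solving the tridiagonal system: m_0 = 0, m_1 = 6/5, m_2 = -4/5, m_3 = 0.
On [0, 3], g'(x) = b_0 + 2c_0·x + 3d_0·x² with b_0 = Δ_0 - h_0(2m_0 + m_1)/6 = -44/15, c_0 = m_0/2 = 0, d_0 = (m_1 - m_0)/(6h_0) = 1/15. So g'(0) = -44/15.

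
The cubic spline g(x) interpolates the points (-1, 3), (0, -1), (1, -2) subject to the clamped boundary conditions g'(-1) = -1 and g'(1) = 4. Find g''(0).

4

Let M_i = g''(x_i). Step sizes h_i = 1, 1; slopes of the chords Δ_i = (y_(i+1) - y_i)/h_i = -4, -1.
  1·M_0 + 4·M_1 + 1·M_2 = 6(Δ_1 - Δ_0) = 18
Clamped end conditions give two more equations: 2h_0·M_0 + h_0·M_1 = 6(Δ_0 - g'(-1)) = -18 and h_1·M_1 + 2h_1·M_2 = 6(g'(1) - Δ_1) = 30.
Forward elimination and back-substitution give M_0 = -11, M_1 = 4, M_2 = 13.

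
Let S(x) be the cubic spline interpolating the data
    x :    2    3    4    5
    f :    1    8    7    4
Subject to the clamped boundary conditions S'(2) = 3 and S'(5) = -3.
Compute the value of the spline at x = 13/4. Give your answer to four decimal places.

8.6500

Let M_i = S''(x_i). Step sizes h_i = 1, 1, 1; slopes of the chords Δ_i = (y_(i+1) - y_i)/h_i = 7, -1, -3.
  1·M_0 + 4·M_1 + 1·M_2 = 6(Δ_1 - Δ_0) = -48
  1·M_1 + 4·M_2 + 1·M_3 = 6(Δ_2 - Δ_1) = -12
Clamped end conditions give two more equations: 2h_0·M_0 + h_0·M_1 = 6(Δ_0 - S'(2)) = 24 and h_2·M_2 + 2h_2·M_3 = 6(S'(5) - Δ_2) = 0.
Hence M_0 = 104/5, M_1 = -88/5, M_2 = 8/5, M_3 = -4/5.
On [3, 4], S(x) = 8 + 23/5·(x - 3) - 44/5·(x - 3)² + 16/5·(x - 3)³.
With (x - 3) = 1/4: S(13/4) = 173/20.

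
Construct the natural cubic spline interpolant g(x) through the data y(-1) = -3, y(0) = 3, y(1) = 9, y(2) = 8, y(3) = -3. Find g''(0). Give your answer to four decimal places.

Put M_i = g'' at the i-th knot. Here h = (1, 1, 1, 1) and Δ = (6, 6, -1, -11), so the interior equations h_(i-1)·M_(i-1) + 2(h_(i-1)+h_i)·M_i + h_i·M_(i+1) = 6(Δ_i − Δ_(i-1)) read
  1·M_0 + 4·M_1 + 1·M_2 = 6(Δ_1 - Δ_0) = 0
  1·M_1 + 4·M_2 + 1·M_3 = 6(Δ_2 - Δ_1) = -42
  1·M_2 + 4·M_3 + 1·M_4 = 6(Δ_3 - Δ_2) = -60
Natural end conditions: M_0 = M_4 = 0.
Hence M_0 = 0, M_1 = 27/14, M_2 = -54/7, M_3 = -183/14, M_4 = 0.

1.9286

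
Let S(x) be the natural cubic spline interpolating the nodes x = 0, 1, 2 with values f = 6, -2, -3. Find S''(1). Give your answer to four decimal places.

10.5000

Put M_i = S'' at the i-th knot. Here h = (1, 1) and Δ = (-8, -1), so the interior equations h_(i-1)·M_(i-1) + 2(h_(i-1)+h_i)·M_i + h_i·M_(i+1) = 6(Δ_i − Δ_(i-1)) read
  1·M_0 + 4·M_1 + 1·M_2 = 6(Δ_1 - Δ_0) = 42
Natural end conditions: M_0 = M_2 = 0.
Hence M_0 = 0, M_1 = 21/2, M_2 = 0.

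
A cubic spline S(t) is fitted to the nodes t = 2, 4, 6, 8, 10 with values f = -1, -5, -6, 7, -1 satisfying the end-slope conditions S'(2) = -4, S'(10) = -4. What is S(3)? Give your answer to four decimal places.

-3.4955

Put σ_i = S'' at the i-th knot. Here h = (2, 2, 2, 2) and Δ = (-2, -1/2, 13/2, -4), so the interior equations h_(i-1)·σ_(i-1) + 2(h_(i-1)+h_i)·σ_i + h_i·σ_(i+1) = 6(Δ_i − Δ_(i-1)) read
  2·σ_0 + 8·σ_1 + 2·σ_2 = 6(Δ_1 - Δ_0) = 9
  2·σ_1 + 8·σ_2 + 2·σ_3 = 6(Δ_2 - Δ_1) = 42
  2·σ_2 + 8·σ_3 + 2·σ_4 = 6(Δ_3 - Δ_2) = -63
Clamped end conditions give two more equations: 2h_0·σ_0 + h_0·σ_1 = 6(Δ_0 - S'(2)) = 12 and h_3·σ_3 + 2h_3·σ_4 = 6(S'(10) - Δ_3) = 0.
Solving: σ_0 = 225/56, σ_1 = -57/28, σ_2 = 69/8, σ_3 = -321/28, σ_4 = 321/56.
On [2, 4], S(t) = -1 - 4·(t - 2) + 225/112·(t - 2)² - 113/224·(t - 2)³.
With (t - 2) = 1: S(3) = -783/224.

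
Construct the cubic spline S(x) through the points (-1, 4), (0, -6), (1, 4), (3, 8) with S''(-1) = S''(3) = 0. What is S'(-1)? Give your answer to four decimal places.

-15.5652

Write σ_i for S''(x_i). With h_i = 1, 1, 2 and divided differences Δ_i = -10, 10, 2, the continuity of S' gives the tridiagonal system
  1·σ_0 + 4·σ_1 + 1·σ_2 = 6(Δ_1 - Δ_0) = 120
  1·σ_1 + 6·σ_2 + 2·σ_3 = 6(Δ_2 - Δ_1) = -48
Natural end conditions: σ_0 = σ_3 = 0.
Solving the tridiagonal system: σ_0 = 0, σ_1 = 768/23, σ_2 = -312/23, σ_3 = 0.
On [-1, 0], S'(x) = b_0 + 2c_0·(x + 1) + 3d_0·(x + 1)² with b_0 = Δ_0 - h_0(2σ_0 + σ_1)/6 = -358/23, c_0 = σ_0/2 = 0, d_0 = (σ_1 - σ_0)/(6h_0) = 128/23. So S'(-1) = -358/23.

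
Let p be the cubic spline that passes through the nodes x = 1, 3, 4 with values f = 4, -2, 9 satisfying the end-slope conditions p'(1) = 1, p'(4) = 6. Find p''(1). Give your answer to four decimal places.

Put M_i = p'' at the i-th knot. Here h = (2, 1) and Δ = (-3, 11), so the interior equations h_(i-1)·M_(i-1) + 2(h_(i-1)+h_i)·M_i + h_i·M_(i+1) = 6(Δ_i − Δ_(i-1)) read
  2·M_0 + 6·M_1 + 1·M_2 = 6(Δ_1 - Δ_0) = 84
Clamped end conditions give two more equations: 2h_0·M_0 + h_0·M_1 = 6(Δ_0 - p'(1)) = -24 and h_1·M_1 + 2h_1·M_2 = 6(p'(4) - Δ_1) = -30.
Solving the tridiagonal system: M_0 = -55/3, M_1 = 74/3, M_2 = -82/3.

-18.3333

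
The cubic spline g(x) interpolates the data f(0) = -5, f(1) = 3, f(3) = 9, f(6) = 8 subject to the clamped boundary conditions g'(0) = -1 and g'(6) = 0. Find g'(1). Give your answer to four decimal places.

Put M_i = g'' at the i-th knot. Here h = (1, 2, 3) and Δ = (8, 3, -1/3), so the interior equations h_(i-1)·M_(i-1) + 2(h_(i-1)+h_i)·M_i + h_i·M_(i+1) = 6(Δ_i − Δ_(i-1)) read
  1·M_0 + 6·M_1 + 2·M_2 = 6(Δ_1 - Δ_0) = -30
  2·M_1 + 10·M_2 + 3·M_3 = 6(Δ_2 - Δ_1) = -20
Clamped end conditions give two more equations: 2h_0·M_0 + h_0·M_1 = 6(Δ_0 - g'(0)) = 54 and h_2·M_2 + 2h_2·M_3 = 6(g'(6) - Δ_2) = 2.
Solving: M_0 = 1834/57, M_1 = -590/57, M_2 = -2/57, M_3 = 20/57.
On [1, 3], g'(x) = b_1 + 2c_1·(x - 1) + 3d_1·(x - 1)² with b_1 = Δ_1 - h_1(2M_1 + M_2)/6 = 565/57, c_1 = M_1/2 = -295/57, d_1 = (M_2 - M_1)/(6h_1) = 49/57. So g'(1) = 565/57.

9.9123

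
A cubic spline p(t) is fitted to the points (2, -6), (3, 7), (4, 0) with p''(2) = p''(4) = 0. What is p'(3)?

Put M_i = p'' at the i-th knot. Here h = (1, 1) and Δ = (13, -7), so the interior equations h_(i-1)·M_(i-1) + 2(h_(i-1)+h_i)·M_i + h_i·M_(i+1) = 6(Δ_i − Δ_(i-1)) read
  1·M_0 + 4·M_1 + 1·M_2 = 6(Δ_1 - Δ_0) = -120
Natural end conditions: M_0 = M_2 = 0.
Hence M_0 = 0, M_1 = -30, M_2 = 0.
On [3, 4], p'(t) = b_1 + 2c_1·(t - 3) + 3d_1·(t - 3)² with b_1 = Δ_1 - h_1(2M_1 + M_2)/6 = 3, c_1 = M_1/2 = -15, d_1 = (M_2 - M_1)/(6h_1) = 5. So p'(3) = 3.

3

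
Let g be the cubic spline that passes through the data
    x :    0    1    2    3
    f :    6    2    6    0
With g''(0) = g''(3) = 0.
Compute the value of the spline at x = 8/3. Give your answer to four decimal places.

Let m_i = g''(x_i). Step sizes h_i = 1, 1, 1; slopes of the chords Δ_i = (y_(i+1) - y_i)/h_i = -4, 4, -6.
  1·m_0 + 4·m_1 + 1·m_2 = 6(Δ_1 - Δ_0) = 48
  1·m_1 + 4·m_2 + 1·m_3 = 6(Δ_2 - Δ_1) = -60
Natural end conditions: m_0 = m_3 = 0.
Solving the tridiagonal system: m_0 = 0, m_1 = 84/5, m_2 = -96/5, m_3 = 0.
On [2, 3], g(x) = 6 + 2/5·(x - 2) - 48/5·(x - 2)² + 16/5·(x - 2)³.
With (x - 2) = 2/3: g(8/3) = 398/135.

2.9481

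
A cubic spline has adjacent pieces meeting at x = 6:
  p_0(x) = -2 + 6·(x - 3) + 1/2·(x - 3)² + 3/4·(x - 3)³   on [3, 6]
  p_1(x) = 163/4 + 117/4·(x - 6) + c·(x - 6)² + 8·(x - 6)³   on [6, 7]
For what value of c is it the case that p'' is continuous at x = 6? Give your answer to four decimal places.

p_0''(x) = 1 + 9/2·(x - 3), so p_0''(6) = 29/2. On the right, p_1''(6) = 2c, so c = 29/4.

7.2500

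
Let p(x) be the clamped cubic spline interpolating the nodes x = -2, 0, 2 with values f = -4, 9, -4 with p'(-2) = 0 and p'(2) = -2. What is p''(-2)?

Put m_i = p'' at the i-th knot. Here h = (2, 2) and Δ = (13/2, -13/2), so the interior equations h_(i-1)·m_(i-1) + 2(h_(i-1)+h_i)·m_i + h_i·m_(i+1) = 6(Δ_i − Δ_(i-1)) read
  2·m_0 + 8·m_1 + 2·m_2 = 6(Δ_1 - Δ_0) = -78
Clamped end conditions give two more equations: 2h_0·m_0 + h_0·m_1 = 6(Δ_0 - p'(-2)) = 39 and h_1·m_1 + 2h_1·m_2 = 6(p'(2) - Δ_1) = 27.
Forward elimination and back-substitution give m_0 = 19, m_1 = -37/2, m_2 = 16.

19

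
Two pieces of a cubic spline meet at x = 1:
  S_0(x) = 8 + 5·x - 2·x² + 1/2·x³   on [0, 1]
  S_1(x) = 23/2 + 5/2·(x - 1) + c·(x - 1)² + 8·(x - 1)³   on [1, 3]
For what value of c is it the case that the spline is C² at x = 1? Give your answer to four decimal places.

S_0''(x) = -4 + 3·x, so S_0''(1) = -1. On the right, S_1''(1) = 2c, so c = -1/2.

-0.5000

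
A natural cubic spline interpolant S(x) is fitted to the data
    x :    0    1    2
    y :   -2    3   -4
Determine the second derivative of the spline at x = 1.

-18

Put σ_i = S'' at the i-th knot. Here h = (1, 1) and Δ = (5, -7), so the interior equations h_(i-1)·σ_(i-1) + 2(h_(i-1)+h_i)·σ_i + h_i·σ_(i+1) = 6(Δ_i − Δ_(i-1)) read
  1·σ_0 + 4·σ_1 + 1·σ_2 = 6(Δ_1 - Δ_0) = -72
Natural end conditions: σ_0 = σ_2 = 0.
Hence σ_0 = 0, σ_1 = -18, σ_2 = 0.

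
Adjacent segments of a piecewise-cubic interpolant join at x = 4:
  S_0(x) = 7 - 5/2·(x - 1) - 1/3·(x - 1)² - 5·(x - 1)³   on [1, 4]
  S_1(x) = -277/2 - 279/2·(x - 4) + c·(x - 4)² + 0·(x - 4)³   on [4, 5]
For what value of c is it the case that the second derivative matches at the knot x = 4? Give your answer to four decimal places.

S_0''(x) = -2/3 - 30·(x - 1), so S_0''(4) = -272/3. On the right, S_1''(4) = 2c, so c = -136/3.

-45.3333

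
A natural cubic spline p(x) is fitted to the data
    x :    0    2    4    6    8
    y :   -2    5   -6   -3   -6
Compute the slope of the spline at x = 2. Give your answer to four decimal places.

-2.4286

Put M_i = p'' at the i-th knot. Here h = (2, 2, 2, 2) and Δ = (7/2, -11/2, 3/2, -3/2), so the interior equations h_(i-1)·M_(i-1) + 2(h_(i-1)+h_i)·M_i + h_i·M_(i+1) = 6(Δ_i − Δ_(i-1)) read
  2·M_0 + 8·M_1 + 2·M_2 = 6(Δ_1 - Δ_0) = -54
  2·M_1 + 8·M_2 + 2·M_3 = 6(Δ_2 - Δ_1) = 42
  2·M_2 + 8·M_3 + 2·M_4 = 6(Δ_3 - Δ_2) = -18
Natural end conditions: M_0 = M_4 = 0.
Solving: M_0 = 0, M_1 = -249/28, M_2 = 60/7, M_3 = -123/28, M_4 = 0.
On [2, 4], p'(x) = b_1 + 2c_1·(x - 2) + 3d_1·(x - 2)² with b_1 = Δ_1 - h_1(2M_1 + M_2)/6 = -17/7, c_1 = M_1/2 = -249/56, d_1 = (M_2 - M_1)/(6h_1) = 163/112. So p'(2) = -17/7.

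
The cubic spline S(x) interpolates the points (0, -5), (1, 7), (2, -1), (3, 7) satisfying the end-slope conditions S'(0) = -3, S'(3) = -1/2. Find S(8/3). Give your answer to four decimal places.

Write M_i for S''(x_i). With h_i = 1, 1, 1 and divided differences Δ_i = 12, -8, 8, the continuity of S' gives the tridiagonal system
  1·M_0 + 4·M_1 + 1·M_2 = 6(Δ_1 - Δ_0) = -120
  1·M_1 + 4·M_2 + 1·M_3 = 6(Δ_2 - Δ_1) = 96
Clamped end conditions give two more equations: 2h_0·M_0 + h_0·M_1 = 6(Δ_0 - S'(0)) = 90 and h_2·M_2 + 2h_2·M_3 = 6(S'(3) - Δ_2) = -51.
Solving the tridiagonal system: M_0 = 1141/15, M_1 = -932/15, M_2 = 787/15, M_3 = -776/15.
On [2, 3], S(x) = -1 - 13/15·(x - 2) + 787/30·(x - 2)² - 521/30·(x - 2)³.
With (x - 2) = 2/3: S(8/3) = 1999/405.

4.9358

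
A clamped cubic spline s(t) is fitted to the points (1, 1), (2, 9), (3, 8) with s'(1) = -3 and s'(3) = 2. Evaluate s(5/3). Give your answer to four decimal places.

5.8889

With m_i denoting the second derivative at x_i, h_i = 1, 1, and Δ_i = (y_(i+1) − y_i)/h_i = 8, -1:
  1·m_0 + 4·m_1 + 1·m_2 = 6(Δ_1 - Δ_0) = -54
Clamped end conditions give two more equations: 2h_0·m_0 + h_0·m_1 = 6(Δ_0 - s'(1)) = 66 and h_1·m_1 + 2h_1·m_2 = 6(s'(3) - Δ_1) = 18.
Solving: m_0 = 49, m_1 = -32, m_2 = 25.
On [1, 2], s(t) = 1 - 3·(t - 1) + 49/2·(t - 1)² - 27/2·(t - 1)³.
With (t - 1) = 2/3: s(5/3) = 53/9.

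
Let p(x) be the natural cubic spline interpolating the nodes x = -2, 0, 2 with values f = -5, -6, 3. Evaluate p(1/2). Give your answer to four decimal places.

Write M_i for p''(x_i). With h_i = 2, 2 and divided differences Δ_i = -1/2, 9/2, the continuity of p' gives the tridiagonal system
  2·M_0 + 8·M_1 + 2·M_2 = 6(Δ_1 - Δ_0) = 30
Natural end conditions: M_0 = M_2 = 0.
Solving: M_0 = 0, M_1 = 15/4, M_2 = 0.
On [0, 2], p(x) = -6 + 2·x + 15/8·x² - 5/16·x³.
With x = 1/2: p(1/2) = -585/128.

-4.5703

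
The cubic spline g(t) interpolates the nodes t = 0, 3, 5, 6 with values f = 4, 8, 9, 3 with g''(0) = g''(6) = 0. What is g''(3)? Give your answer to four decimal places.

0.8571

Write σ_i for g''(x_i). With h_i = 3, 2, 1 and divided differences Δ_i = 4/3, 1/2, -6, the continuity of g' gives the tridiagonal system
  3·σ_0 + 10·σ_1 + 2·σ_2 = 6(Δ_1 - Δ_0) = -5
  2·σ_1 + 6·σ_2 + 1·σ_3 = 6(Δ_2 - Δ_1) = -39
Natural end conditions: σ_0 = σ_3 = 0.
Forward elimination and back-substitution give σ_0 = 0, σ_1 = 6/7, σ_2 = -95/14, σ_3 = 0.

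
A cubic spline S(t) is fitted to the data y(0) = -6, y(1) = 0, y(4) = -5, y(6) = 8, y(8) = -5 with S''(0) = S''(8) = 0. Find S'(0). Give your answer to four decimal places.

7.5983

Write σ_i for S''(x_i). With h_i = 1, 3, 2, 2 and divided differences Δ_i = 6, -5/3, 13/2, -13/2, the continuity of S' gives the tridiagonal system
  1·σ_0 + 8·σ_1 + 3·σ_2 = 6(Δ_1 - Δ_0) = -46
  3·σ_1 + 10·σ_2 + 2·σ_3 = 6(Δ_2 - Δ_1) = 49
  2·σ_2 + 8·σ_3 + 2·σ_4 = 6(Δ_3 - Δ_2) = -78
Natural end conditions: σ_0 = σ_4 = 0.
Forward elimination and back-substitution give σ_0 = 0, σ_1 = -1285/134, σ_2 = 686/67, σ_3 = -3299/268, σ_4 = 0.
On [0, 1], S'(t) = b_0 + 2c_0·t + 3d_0·t² with b_0 = Δ_0 - h_0(2σ_0 + σ_1)/6 = 6109/804, c_0 = σ_0/2 = 0, d_0 = (σ_1 - σ_0)/(6h_0) = -1285/804. So S'(0) = 6109/804.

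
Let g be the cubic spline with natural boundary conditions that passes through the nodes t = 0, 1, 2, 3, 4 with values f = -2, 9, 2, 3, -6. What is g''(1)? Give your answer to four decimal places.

Write M_i for g''(x_i). With h_i = 1, 1, 1, 1 and divided differences Δ_i = 11, -7, 1, -9, the continuity of g' gives the tridiagonal system
  1·M_0 + 4·M_1 + 1·M_2 = 6(Δ_1 - Δ_0) = -108
  1·M_1 + 4·M_2 + 1·M_3 = 6(Δ_2 - Δ_1) = 48
  1·M_2 + 4·M_3 + 1·M_4 = 6(Δ_3 - Δ_2) = -60
Natural end conditions: M_0 = M_4 = 0.
Solving: M_0 = 0, M_1 = -234/7, M_2 = 180/7, M_3 = -150/7, M_4 = 0.

-33.4286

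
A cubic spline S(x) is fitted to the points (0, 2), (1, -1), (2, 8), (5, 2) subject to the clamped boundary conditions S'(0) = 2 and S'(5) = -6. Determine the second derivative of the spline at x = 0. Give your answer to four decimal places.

-29.2414

Put M_i = S'' at the i-th knot. Here h = (1, 1, 3) and Δ = (-3, 9, -2), so the interior equations h_(i-1)·M_(i-1) + 2(h_(i-1)+h_i)·M_i + h_i·M_(i+1) = 6(Δ_i − Δ_(i-1)) read
  1·M_0 + 4·M_1 + 1·M_2 = 6(Δ_1 - Δ_0) = 72
  1·M_1 + 8·M_2 + 3·M_3 = 6(Δ_2 - Δ_1) = -66
Clamped end conditions give two more equations: 2h_0·M_0 + h_0·M_1 = 6(Δ_0 - S'(0)) = -30 and h_2·M_2 + 2h_2·M_3 = 6(S'(5) - Δ_2) = -24.
Forward elimination and back-substitution give M_0 = -848/29, M_1 = 826/29, M_2 = -368/29, M_3 = 68/29.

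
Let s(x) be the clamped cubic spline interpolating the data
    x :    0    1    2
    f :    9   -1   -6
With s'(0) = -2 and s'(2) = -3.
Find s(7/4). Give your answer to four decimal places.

-5.2656

Write σ_i for s''(x_i). With h_i = 1, 1 and divided differences Δ_i = -10, -5, the continuity of s' gives the tridiagonal system
  1·σ_0 + 4·σ_1 + 1·σ_2 = 6(Δ_1 - Δ_0) = 30
Clamped end conditions give two more equations: 2h_0·σ_0 + h_0·σ_1 = 6(Δ_0 - s'(0)) = -48 and h_1·σ_1 + 2h_1·σ_2 = 6(s'(2) - Δ_1) = 12.
Hence σ_0 = -32, σ_1 = 16, σ_2 = -2.
On [1, 2], s(x) = -1 - 10·(x - 1) + 8·(x - 1)² - 3·(x - 1)³.
With (x - 1) = 3/4: s(7/4) = -337/64.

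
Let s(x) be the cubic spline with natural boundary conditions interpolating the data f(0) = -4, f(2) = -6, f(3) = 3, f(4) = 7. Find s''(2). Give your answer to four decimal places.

11.7391

With M_i denoting the second derivative at x_i, h_i = 2, 1, 1, and Δ_i = (y_(i+1) − y_i)/h_i = -1, 9, 4:
  2·M_0 + 6·M_1 + 1·M_2 = 6(Δ_1 - Δ_0) = 60
  1·M_1 + 4·M_2 + 1·M_3 = 6(Δ_2 - Δ_1) = -30
Natural end conditions: M_0 = M_3 = 0.
Forward elimination and back-substitution give M_0 = 0, M_1 = 270/23, M_2 = -240/23, M_3 = 0.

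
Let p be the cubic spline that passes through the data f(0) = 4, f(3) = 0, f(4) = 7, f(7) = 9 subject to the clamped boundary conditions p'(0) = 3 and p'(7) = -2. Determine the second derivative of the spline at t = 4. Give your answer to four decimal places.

-6.2545

With M_i denoting the second derivative at x_i, h_i = 3, 1, 3, and Δ_i = (y_(i+1) − y_i)/h_i = -4/3, 7, 2/3:
  3·M_0 + 8·M_1 + 1·M_2 = 6(Δ_1 - Δ_0) = 50
  1·M_1 + 8·M_2 + 3·M_3 = 6(Δ_2 - Δ_1) = -38
Clamped end conditions give two more equations: 2h_0·M_0 + h_0·M_1 = 6(Δ_0 - p'(0)) = -26 and h_2·M_2 + 2h_2·M_3 = 6(p'(7) - Δ_2) = -16.
Solving the tridiagonal system: M_0 = -1594/165, M_1 = 586/55, M_2 = -344/55, M_3 = 76/165.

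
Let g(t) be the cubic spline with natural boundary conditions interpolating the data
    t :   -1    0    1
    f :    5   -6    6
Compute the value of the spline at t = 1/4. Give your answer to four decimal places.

-4.8867

Let m_i = g''(x_i). Step sizes h_i = 1, 1; slopes of the chords Δ_i = (y_(i+1) - y_i)/h_i = -11, 12.
  1·m_0 + 4·m_1 + 1·m_2 = 6(Δ_1 - Δ_0) = 138
Natural end conditions: m_0 = m_2 = 0.
Solving the tridiagonal system: m_0 = 0, m_1 = 69/2, m_2 = 0.
On [0, 1], g(t) = -6 + 1/2·t + 69/4·t² - 23/4·t³.
With t = 1/4: g(1/4) = -1251/256.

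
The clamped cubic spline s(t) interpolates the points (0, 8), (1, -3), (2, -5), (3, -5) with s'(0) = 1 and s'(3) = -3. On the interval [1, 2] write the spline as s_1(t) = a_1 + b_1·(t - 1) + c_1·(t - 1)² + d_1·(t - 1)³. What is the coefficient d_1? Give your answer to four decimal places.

-4.6000

Write M_i for s''(x_i). With h_i = 1, 1, 1 and divided differences Δ_i = -11, -2, 0, the continuity of s' gives the tridiagonal system
  1·M_0 + 4·M_1 + 1·M_2 = 6(Δ_1 - Δ_0) = 54
  1·M_1 + 4·M_2 + 1·M_3 = 6(Δ_2 - Δ_1) = 12
Clamped end conditions give two more equations: 2h_0·M_0 + h_0·M_1 = 6(Δ_0 - s'(0)) = -72 and h_2·M_2 + 2h_2·M_3 = 6(s'(3) - Δ_2) = -18.
Hence M_0 = -736/15, M_1 = 392/15, M_2 = -22/15, M_3 = -124/15.
On [1, 2], with s_1(t) = a_1 + b_1·(t - 1) + c_1·(t - 1)² + d_1·(t - 1)³: c_1 = M_1/2 = 196/15, d_1 = (M_2 - M_1)/(6h_1) = -23/5, b_1 = Δ_1 - h_1(2M_1 + M_2)/6 = -157/15.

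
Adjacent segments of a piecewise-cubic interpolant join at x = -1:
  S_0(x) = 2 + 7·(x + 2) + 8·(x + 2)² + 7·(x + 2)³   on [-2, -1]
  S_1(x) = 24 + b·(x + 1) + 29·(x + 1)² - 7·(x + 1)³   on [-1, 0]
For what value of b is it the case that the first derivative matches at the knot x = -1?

44

S_0'(x) = 7 + 16·(x + 2) + 21·(x + 2)², so S_0'(-1) = 44. On the right, S_1'(-1) = b, so b = 44.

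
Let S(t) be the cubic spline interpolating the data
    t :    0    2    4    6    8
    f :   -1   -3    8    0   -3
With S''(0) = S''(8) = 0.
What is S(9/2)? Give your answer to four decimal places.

7.5167

Write M_i for S''(x_i). With h_i = 2, 2, 2, 2 and divided differences Δ_i = -1, 11/2, -4, -3/2, the continuity of S' gives the tridiagonal system
  2·M_0 + 8·M_1 + 2·M_2 = 6(Δ_1 - Δ_0) = 39
  2·M_1 + 8·M_2 + 2·M_3 = 6(Δ_2 - Δ_1) = -57
  2·M_2 + 8·M_3 + 2·M_4 = 6(Δ_3 - Δ_2) = 15
Natural end conditions: M_0 = M_4 = 0.
Hence M_0 = 0, M_1 = 207/28, M_2 = -141/14, M_3 = 123/28, M_4 = 0.
On [4, 6], S(t) = 8 + 5/4·(t - 4) - 141/28·(t - 4)² + 135/112·(t - 4)³.
With (t - 4) = 1/2: S(9/2) = 6735/896.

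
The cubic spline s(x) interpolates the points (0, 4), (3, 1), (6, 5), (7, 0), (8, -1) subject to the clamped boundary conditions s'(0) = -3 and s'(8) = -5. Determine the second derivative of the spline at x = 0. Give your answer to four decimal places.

0.5655

Write M_i for s''(x_i). With h_i = 3, 3, 1, 1 and divided differences Δ_i = -1, 4/3, -5, -1, the continuity of s' gives the tridiagonal system
  3·M_0 + 12·M_1 + 3·M_2 = 6(Δ_1 - Δ_0) = 14
  3·M_1 + 8·M_2 + 1·M_3 = 6(Δ_2 - Δ_1) = -38
  1·M_2 + 4·M_3 + 1·M_4 = 6(Δ_3 - Δ_2) = 24
Clamped end conditions give two more equations: 2h_0·M_0 + h_0·M_1 = 6(Δ_0 - s'(0)) = 12 and h_3·M_3 + 2h_3·M_4 = 6(s'(8) - Δ_3) = -24.
Hence M_0 = 95/168, M_1 = 241/84, M_2 = -59/8, M_3 = 347/28, M_4 = -1019/56.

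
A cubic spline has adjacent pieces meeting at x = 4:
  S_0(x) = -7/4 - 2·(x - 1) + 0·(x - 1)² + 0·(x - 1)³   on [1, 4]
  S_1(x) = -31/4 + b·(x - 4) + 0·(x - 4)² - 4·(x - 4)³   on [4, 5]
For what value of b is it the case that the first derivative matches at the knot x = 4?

-2

S_0'(x) = -2 + 0·(x - 1) + 0·(x - 1)², so S_0'(4) = -2. On the right, S_1'(4) = b, so b = -2.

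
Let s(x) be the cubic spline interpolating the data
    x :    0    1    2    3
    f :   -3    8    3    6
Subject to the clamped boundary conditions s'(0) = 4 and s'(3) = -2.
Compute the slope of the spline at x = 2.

-2

Write M_i for s''(x_i). With h_i = 1, 1, 1 and divided differences Δ_i = 11, -5, 3, the continuity of s' gives the tridiagonal system
  1·M_0 + 4·M_1 + 1·M_2 = 6(Δ_1 - Δ_0) = -96
  1·M_1 + 4·M_2 + 1·M_3 = 6(Δ_2 - Δ_1) = 48
Clamped end conditions give two more equations: 2h_0·M_0 + h_0·M_1 = 6(Δ_0 - s'(0)) = 42 and h_2·M_2 + 2h_2·M_3 = 6(s'(3) - Δ_2) = -30.
Hence M_0 = 42, M_1 = -42, M_2 = 30, M_3 = -30.
On [2, 3], s'(x) = b_2 + 2c_2·(x - 2) + 3d_2·(x - 2)² with b_2 = Δ_2 - h_2(2M_2 + M_3)/6 = -2, c_2 = M_2/2 = 15, d_2 = (M_3 - M_2)/(6h_2) = -10. So s'(2) = -2.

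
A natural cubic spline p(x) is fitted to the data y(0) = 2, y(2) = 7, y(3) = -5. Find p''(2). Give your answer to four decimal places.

-14.5000

Put m_i = p'' at the i-th knot. Here h = (2, 1) and Δ = (5/2, -12), so the interior equations h_(i-1)·m_(i-1) + 2(h_(i-1)+h_i)·m_i + h_i·m_(i+1) = 6(Δ_i − Δ_(i-1)) read
  2·m_0 + 6·m_1 + 1·m_2 = 6(Δ_1 - Δ_0) = -87
Natural end conditions: m_0 = m_2 = 0.
Hence m_0 = 0, m_1 = -29/2, m_2 = 0.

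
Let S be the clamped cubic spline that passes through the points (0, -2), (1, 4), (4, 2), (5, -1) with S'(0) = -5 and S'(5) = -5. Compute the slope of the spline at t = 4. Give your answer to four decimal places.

-2.8413

Write M_i for S''(x_i). With h_i = 1, 3, 1 and divided differences Δ_i = 6, -2/3, -3, the continuity of S' gives the tridiagonal system
  1·M_0 + 8·M_1 + 3·M_2 = 6(Δ_1 - Δ_0) = -40
  3·M_1 + 8·M_2 + 1·M_3 = 6(Δ_2 - Δ_1) = -14
Clamped end conditions give two more equations: 2h_0·M_0 + h_0·M_1 = 6(Δ_0 - S'(0)) = 66 and h_2·M_2 + 2h_2·M_3 = 6(S'(5) - Δ_2) = -12.
Hence M_0 = 2428/63, M_1 = -698/63, M_2 = 212/63, M_3 = -484/63.
On [4, 5], S'(t) = b_2 + 2c_2·(t - 4) + 3d_2·(t - 4)² with b_2 = Δ_2 - h_2(2M_2 + M_3)/6 = -179/63, c_2 = M_2/2 = 106/63, d_2 = (M_3 - M_2)/(6h_2) = -116/63. So S'(4) = -179/63.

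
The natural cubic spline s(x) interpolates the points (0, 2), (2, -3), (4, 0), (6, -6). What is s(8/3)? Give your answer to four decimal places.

-2.1432

Let M_i = s''(x_i). Step sizes h_i = 2, 2, 2; slopes of the chords Δ_i = (y_(i+1) - y_i)/h_i = -5/2, 3/2, -3.
  2·M_0 + 8·M_1 + 2·M_2 = 6(Δ_1 - Δ_0) = 24
  2·M_1 + 8·M_2 + 2·M_3 = 6(Δ_2 - Δ_1) = -27
Natural end conditions: M_0 = M_3 = 0.
Hence M_0 = 0, M_1 = 41/10, M_2 = -22/5, M_3 = 0.
On [2, 4], s(x) = -3 + 7/30·(x - 2) + 41/20·(x - 2)² - 17/24·(x - 2)³.
With (x - 2) = 2/3: s(8/3) = -868/405.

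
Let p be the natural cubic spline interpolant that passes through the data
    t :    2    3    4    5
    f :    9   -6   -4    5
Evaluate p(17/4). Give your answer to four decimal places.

Put M_i = p'' at the i-th knot. Here h = (1, 1, 1) and Δ = (-15, 2, 9), so the interior equations h_(i-1)·M_(i-1) + 2(h_(i-1)+h_i)·M_i + h_i·M_(i+1) = 6(Δ_i − Δ_(i-1)) read
  1·M_0 + 4·M_1 + 1·M_2 = 6(Δ_1 - Δ_0) = 102
  1·M_1 + 4·M_2 + 1·M_3 = 6(Δ_2 - Δ_1) = 42
Natural end conditions: M_0 = M_3 = 0.
Forward elimination and back-substitution give M_0 = 0, M_1 = 122/5, M_2 = 22/5, M_3 = 0.
On [4, 5], p(t) = -4 + 113/15·(t - 4) + 11/5·(t - 4)² - 11/15·(t - 4)³.
With (t - 4) = 1/4: p(17/4) = -637/320.

-1.9906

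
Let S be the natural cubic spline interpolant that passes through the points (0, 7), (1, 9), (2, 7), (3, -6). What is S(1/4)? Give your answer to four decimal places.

With σ_i denoting the second derivative at x_i, h_i = 1, 1, 1, and Δ_i = (y_(i+1) − y_i)/h_i = 2, -2, -13:
  1·σ_0 + 4·σ_1 + 1·σ_2 = 6(Δ_1 - Δ_0) = -24
  1·σ_1 + 4·σ_2 + 1·σ_3 = 6(Δ_2 - Δ_1) = -66
Natural end conditions: σ_0 = σ_3 = 0.
Forward elimination and back-substitution give σ_0 = 0, σ_1 = -2, σ_2 = -16, σ_3 = 0.
On [0, 1], S(x) = 7 + 7/3·x + 0·x² - 1/3·x³.
With x = 1/4: S(1/4) = 485/64.

7.5781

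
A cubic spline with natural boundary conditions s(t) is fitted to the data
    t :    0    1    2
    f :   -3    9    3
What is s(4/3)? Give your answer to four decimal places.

8.6667

Let m_i = s''(x_i). Step sizes h_i = 1, 1; slopes of the chords Δ_i = (y_(i+1) - y_i)/h_i = 12, -6.
  1·m_0 + 4·m_1 + 1·m_2 = 6(Δ_1 - Δ_0) = -108
Natural end conditions: m_0 = m_2 = 0.
Solving the tridiagonal system: m_0 = 0, m_1 = -27, m_2 = 0.
On [1, 2], s(t) = 9 + 3·(t - 1) - 27/2·(t - 1)² + 9/2·(t - 1)³.
With (t - 1) = 1/3: s(4/3) = 26/3.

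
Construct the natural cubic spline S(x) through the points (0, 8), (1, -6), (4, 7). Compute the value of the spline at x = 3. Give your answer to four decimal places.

Write m_i for S''(x_i). With h_i = 1, 3 and divided differences Δ_i = -14, 13/3, the continuity of S' gives the tridiagonal system
  1·m_0 + 8·m_1 + 3·m_2 = 6(Δ_1 - Δ_0) = 110
Natural end conditions: m_0 = m_2 = 0.
Solving: m_0 = 0, m_1 = 55/4, m_2 = 0.
On [1, 4], S(x) = -6 - 113/12·(x - 1) + 55/8·(x - 1)² - 55/72·(x - 1)³.
With (x - 1) = 2: S(3) = -31/9.

-3.4444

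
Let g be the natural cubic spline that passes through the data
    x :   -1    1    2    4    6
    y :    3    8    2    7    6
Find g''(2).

With m_i denoting the second derivative at x_i, h_i = 2, 1, 2, 2, and Δ_i = (y_(i+1) − y_i)/h_i = 5/2, -6, 5/2, -1/2:
  2·m_0 + 6·m_1 + 1·m_2 = 6(Δ_1 - Δ_0) = -51
  1·m_1 + 6·m_2 + 2·m_3 = 6(Δ_2 - Δ_1) = 51
  2·m_2 + 8·m_3 + 2·m_4 = 6(Δ_3 - Δ_2) = -18
Natural end conditions: m_0 = m_4 = 0.
Solving the tridiagonal system: m_0 = 0, m_1 = -21/2, m_2 = 12, m_3 = -21/4, m_4 = 0.

12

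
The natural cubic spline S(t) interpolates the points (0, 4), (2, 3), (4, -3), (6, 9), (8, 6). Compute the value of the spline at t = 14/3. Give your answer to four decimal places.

Let M_i = S''(x_i). Step sizes h_i = 2, 2, 2, 2; slopes of the chords Δ_i = (y_(i+1) - y_i)/h_i = -1/2, -3, 6, -3/2.
  2·M_0 + 8·M_1 + 2·M_2 = 6(Δ_1 - Δ_0) = -15
  2·M_1 + 8·M_2 + 2·M_3 = 6(Δ_2 - Δ_1) = 54
  2·M_2 + 8·M_3 + 2·M_4 = 6(Δ_3 - Δ_2) = -45
Natural end conditions: M_0 = M_4 = 0.
Hence M_0 = 0, M_1 = -243/56, M_2 = 69/7, M_3 = -453/56, M_4 = 0.
On [4, 6], S(t) = -3 + 17/8·(t - 4) + 69/14·(t - 4)² - 335/224·(t - 4)³.
With (t - 4) = 2/3: S(14/3) = 31/189.

0.1640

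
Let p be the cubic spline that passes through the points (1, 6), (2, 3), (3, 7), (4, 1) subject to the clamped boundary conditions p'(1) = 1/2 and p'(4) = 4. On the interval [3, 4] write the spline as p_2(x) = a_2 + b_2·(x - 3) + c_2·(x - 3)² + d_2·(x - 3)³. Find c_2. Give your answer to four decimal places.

Put m_i = p'' at the i-th knot. Here h = (1, 1, 1) and Δ = (-3, 4, -6), so the interior equations h_(i-1)·m_(i-1) + 2(h_(i-1)+h_i)·m_i + h_i·m_(i+1) = 6(Δ_i − Δ_(i-1)) read
  1·m_0 + 4·m_1 + 1·m_2 = 6(Δ_1 - Δ_0) = 42
  1·m_1 + 4·m_2 + 1·m_3 = 6(Δ_2 - Δ_1) = -60
Clamped end conditions give two more equations: 2h_0·m_0 + h_0·m_1 = 6(Δ_0 - p'(1)) = -21 and h_2·m_2 + 2h_2·m_3 = 6(p'(4) - Δ_2) = 60.
Solving: m_0 = -68/3, m_1 = 73/3, m_2 = -98/3, m_3 = 139/3.
On [3, 4], with p_2(x) = a_2 + b_2·(x - 3) + c_2·(x - 3)² + d_2·(x - 3)³: c_2 = m_2/2 = -49/3, d_2 = (m_3 - m_2)/(6h_2) = 79/6, b_2 = Δ_2 - h_2(2m_2 + m_3)/6 = -17/6.

-16.3333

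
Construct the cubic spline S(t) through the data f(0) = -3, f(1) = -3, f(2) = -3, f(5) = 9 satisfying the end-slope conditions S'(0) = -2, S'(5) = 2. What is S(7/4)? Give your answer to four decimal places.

With M_i denoting the second derivative at x_i, h_i = 1, 1, 3, and Δ_i = (y_(i+1) − y_i)/h_i = 0, 0, 4:
  1·M_0 + 4·M_1 + 1·M_2 = 6(Δ_1 - Δ_0) = 0
  1·M_1 + 8·M_2 + 3·M_3 = 6(Δ_2 - Δ_1) = 24
Clamped end conditions give two more equations: 2h_0·M_0 + h_0·M_1 = 6(Δ_0 - S'(0)) = 12 and h_2·M_2 + 2h_2·M_3 = 6(S'(5) - Δ_2) = -12.
Forward elimination and back-substitution give M_0 = 220/29, M_1 = -92/29, M_2 = 148/29, M_3 = -132/29.
On [1, 2], S(t) = -3 + 6/29·(t - 1) - 46/29·(t - 1)² + 40/29·(t - 1)³.
With (t - 1) = 3/4: S(7/4) = -183/58.

-3.1552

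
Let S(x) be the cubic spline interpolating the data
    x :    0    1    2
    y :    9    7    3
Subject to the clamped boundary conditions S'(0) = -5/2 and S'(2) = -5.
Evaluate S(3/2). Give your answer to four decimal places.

5.2969

With M_i denoting the second derivative at x_i, h_i = 1, 1, and Δ_i = (y_(i+1) − y_i)/h_i = -2, -4:
  1·M_0 + 4·M_1 + 1·M_2 = 6(Δ_1 - Δ_0) = -12
Clamped end conditions give two more equations: 2h_0·M_0 + h_0·M_1 = 6(Δ_0 - S'(0)) = 3 and h_1·M_1 + 2h_1·M_2 = 6(S'(2) - Δ_1) = -6.
Solving: M_0 = 13/4, M_1 = -7/2, M_2 = -5/4.
On [1, 2], S(x) = 7 - 21/8·(x - 1) - 7/4·(x - 1)² + 3/8·(x - 1)³.
With (x - 1) = 1/2: S(3/2) = 339/64.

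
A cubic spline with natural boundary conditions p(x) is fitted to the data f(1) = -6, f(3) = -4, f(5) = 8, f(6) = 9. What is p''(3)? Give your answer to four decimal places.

Put M_i = p'' at the i-th knot. Here h = (2, 2, 1) and Δ = (1, 6, 1), so the interior equations h_(i-1)·M_(i-1) + 2(h_(i-1)+h_i)·M_i + h_i·M_(i+1) = 6(Δ_i − Δ_(i-1)) read
  2·M_0 + 8·M_1 + 2·M_2 = 6(Δ_1 - Δ_0) = 30
  2·M_1 + 6·M_2 + 1·M_3 = 6(Δ_2 - Δ_1) = -30
Natural end conditions: M_0 = M_3 = 0.
Forward elimination and back-substitution give M_0 = 0, M_1 = 60/11, M_2 = -75/11, M_3 = 0.

5.4545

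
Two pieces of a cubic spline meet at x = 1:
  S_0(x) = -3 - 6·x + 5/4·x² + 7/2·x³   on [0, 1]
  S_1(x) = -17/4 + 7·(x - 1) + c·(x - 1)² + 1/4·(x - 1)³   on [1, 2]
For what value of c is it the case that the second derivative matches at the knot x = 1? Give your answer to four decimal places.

11.7500

S_0''(x) = 5/2 + 21·x, so S_0''(1) = 47/2. On the right, S_1''(1) = 2c, so c = 47/4.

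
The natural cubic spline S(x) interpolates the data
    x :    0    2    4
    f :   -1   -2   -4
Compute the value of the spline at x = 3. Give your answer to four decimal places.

-2.9063

Put m_i = S'' at the i-th knot. Here h = (2, 2) and Δ = (-1/2, -1), so the interior equations h_(i-1)·m_(i-1) + 2(h_(i-1)+h_i)·m_i + h_i·m_(i+1) = 6(Δ_i − Δ_(i-1)) read
  2·m_0 + 8·m_1 + 2·m_2 = 6(Δ_1 - Δ_0) = -3
Natural end conditions: m_0 = m_2 = 0.
Solving: m_0 = 0, m_1 = -3/8, m_2 = 0.
On [2, 4], S(x) = -2 - 3/4·(x - 2) - 3/16·(x - 2)² + 1/32·(x - 2)³.
With (x - 2) = 1: S(3) = -93/32.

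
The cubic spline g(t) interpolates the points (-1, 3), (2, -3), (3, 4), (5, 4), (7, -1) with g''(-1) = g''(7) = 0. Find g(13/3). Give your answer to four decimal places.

Write M_i for g''(x_i). With h_i = 3, 1, 2, 2 and divided differences Δ_i = -2, 7, 0, -5/2, the continuity of g' gives the tridiagonal system
  3·M_0 + 8·M_1 + 1·M_2 = 6(Δ_1 - Δ_0) = 54
  1·M_1 + 6·M_2 + 2·M_3 = 6(Δ_2 - Δ_1) = -42
  2·M_2 + 8·M_3 + 2·M_4 = 6(Δ_3 - Δ_2) = -15
Natural end conditions: M_0 = M_4 = 0.
Forward elimination and back-substitution give M_0 = 0, M_1 = 1341/172, M_2 = -360/43, M_3 = 75/344, M_4 = 0.
On [3, 5], g(t) = 4 + 1895/344·(t - 3) - 180/43·(t - 3)² + 985/1376·(t - 3)³.
With (t - 3) = 4/3: g(13/3) = 13003/2322.

5.5999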